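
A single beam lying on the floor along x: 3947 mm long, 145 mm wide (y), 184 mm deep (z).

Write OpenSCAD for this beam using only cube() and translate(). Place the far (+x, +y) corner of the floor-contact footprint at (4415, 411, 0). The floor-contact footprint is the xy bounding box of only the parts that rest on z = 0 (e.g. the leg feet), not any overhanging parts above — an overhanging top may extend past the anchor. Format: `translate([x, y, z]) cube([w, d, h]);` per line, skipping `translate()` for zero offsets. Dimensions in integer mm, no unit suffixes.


translate([468, 266, 0]) cube([3947, 145, 184]);


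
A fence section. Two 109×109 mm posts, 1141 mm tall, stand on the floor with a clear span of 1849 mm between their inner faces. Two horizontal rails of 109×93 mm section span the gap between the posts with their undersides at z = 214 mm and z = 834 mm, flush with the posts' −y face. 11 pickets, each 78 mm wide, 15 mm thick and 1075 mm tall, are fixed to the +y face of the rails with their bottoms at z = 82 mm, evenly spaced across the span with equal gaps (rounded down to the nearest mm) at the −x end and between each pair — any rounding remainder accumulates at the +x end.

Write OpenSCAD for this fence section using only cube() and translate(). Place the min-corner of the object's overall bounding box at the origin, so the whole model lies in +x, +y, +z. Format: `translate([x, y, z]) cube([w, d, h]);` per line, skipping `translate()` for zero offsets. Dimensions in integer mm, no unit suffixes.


cube([109, 109, 1141]);
translate([1958, 0, 0]) cube([109, 109, 1141]);
translate([109, 0, 214]) cube([1849, 109, 93]);
translate([109, 0, 834]) cube([1849, 109, 93]);
translate([191, 109, 82]) cube([78, 15, 1075]);
translate([351, 109, 82]) cube([78, 15, 1075]);
translate([511, 109, 82]) cube([78, 15, 1075]);
translate([671, 109, 82]) cube([78, 15, 1075]);
translate([831, 109, 82]) cube([78, 15, 1075]);
translate([991, 109, 82]) cube([78, 15, 1075]);
translate([1151, 109, 82]) cube([78, 15, 1075]);
translate([1311, 109, 82]) cube([78, 15, 1075]);
translate([1471, 109, 82]) cube([78, 15, 1075]);
translate([1631, 109, 82]) cube([78, 15, 1075]);
translate([1791, 109, 82]) cube([78, 15, 1075]);


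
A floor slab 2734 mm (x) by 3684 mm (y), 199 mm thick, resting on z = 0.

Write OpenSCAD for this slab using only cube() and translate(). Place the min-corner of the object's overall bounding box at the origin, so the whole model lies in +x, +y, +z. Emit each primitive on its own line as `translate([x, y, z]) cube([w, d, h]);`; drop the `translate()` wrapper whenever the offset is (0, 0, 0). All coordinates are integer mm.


cube([2734, 3684, 199]);


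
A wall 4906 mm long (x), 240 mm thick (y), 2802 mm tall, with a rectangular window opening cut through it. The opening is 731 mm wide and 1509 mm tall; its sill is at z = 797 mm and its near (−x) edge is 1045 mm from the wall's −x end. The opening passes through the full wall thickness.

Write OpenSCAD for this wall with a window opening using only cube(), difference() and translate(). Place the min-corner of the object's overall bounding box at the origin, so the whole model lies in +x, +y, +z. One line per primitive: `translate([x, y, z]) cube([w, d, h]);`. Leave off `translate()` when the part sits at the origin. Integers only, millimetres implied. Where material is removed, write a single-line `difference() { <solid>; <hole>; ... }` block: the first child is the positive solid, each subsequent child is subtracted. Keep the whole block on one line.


difference() { cube([4906, 240, 2802]); translate([1045, 0, 797]) cube([731, 240, 1509]); }


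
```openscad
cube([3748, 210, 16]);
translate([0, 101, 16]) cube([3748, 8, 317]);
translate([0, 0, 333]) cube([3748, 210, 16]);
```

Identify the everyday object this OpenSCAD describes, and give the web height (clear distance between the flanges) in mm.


An I-beam. The web height is 317 mm.

Two wide flanges with a thin centred web — an I-beam. Overall 349 mm minus two 16 mm flanges gives a web of 349 − 2·16 = 317 mm.


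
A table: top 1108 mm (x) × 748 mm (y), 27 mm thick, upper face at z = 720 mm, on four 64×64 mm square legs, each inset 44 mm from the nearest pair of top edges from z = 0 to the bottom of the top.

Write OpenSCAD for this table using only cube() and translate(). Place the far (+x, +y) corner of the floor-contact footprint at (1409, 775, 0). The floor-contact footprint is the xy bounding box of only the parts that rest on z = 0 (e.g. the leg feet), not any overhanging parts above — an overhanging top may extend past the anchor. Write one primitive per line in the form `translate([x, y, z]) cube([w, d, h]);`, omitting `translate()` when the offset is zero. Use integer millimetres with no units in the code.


translate([345, 71, 693]) cube([1108, 748, 27]);
translate([389, 115, 0]) cube([64, 64, 693]);
translate([1345, 115, 0]) cube([64, 64, 693]);
translate([389, 711, 0]) cube([64, 64, 693]);
translate([1345, 711, 0]) cube([64, 64, 693]);


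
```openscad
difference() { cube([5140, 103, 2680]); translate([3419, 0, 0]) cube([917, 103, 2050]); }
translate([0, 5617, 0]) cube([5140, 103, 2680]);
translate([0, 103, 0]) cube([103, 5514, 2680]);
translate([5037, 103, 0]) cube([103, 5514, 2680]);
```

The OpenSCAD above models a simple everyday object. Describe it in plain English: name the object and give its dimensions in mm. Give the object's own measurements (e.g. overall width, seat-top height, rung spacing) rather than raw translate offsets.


A single room: four walls, each 2680 mm tall and 103 mm thick, enclosing an outside footprint 5140×5720 mm (x × y), no floor or roof. The front and back walls (−y and +y sides) run the full x-width; the side walls fit between their inner faces. A door opening 917 mm wide and 2050 mm tall is cut through the front wall from the floor up, its −x edge 3419 mm from the wall's −x end.


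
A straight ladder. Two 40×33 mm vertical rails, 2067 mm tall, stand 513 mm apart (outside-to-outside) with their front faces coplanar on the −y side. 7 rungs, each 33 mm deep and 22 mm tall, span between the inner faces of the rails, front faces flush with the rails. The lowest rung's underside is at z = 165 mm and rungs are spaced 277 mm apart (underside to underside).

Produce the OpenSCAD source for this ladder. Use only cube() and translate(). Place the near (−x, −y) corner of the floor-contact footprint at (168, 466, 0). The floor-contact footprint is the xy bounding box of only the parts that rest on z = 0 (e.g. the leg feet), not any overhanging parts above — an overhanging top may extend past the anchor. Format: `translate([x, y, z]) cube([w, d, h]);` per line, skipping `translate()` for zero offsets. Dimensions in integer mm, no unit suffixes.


// rung span = 513 - 2*40 = 433
// rung[k] z = 165 + k*277
translate([168, 466, 0]) cube([40, 33, 2067]);
translate([641, 466, 0]) cube([40, 33, 2067]);
translate([208, 466, 165]) cube([433, 33, 22]);
translate([208, 466, 442]) cube([433, 33, 22]);
translate([208, 466, 719]) cube([433, 33, 22]);
translate([208, 466, 996]) cube([433, 33, 22]);
translate([208, 466, 1273]) cube([433, 33, 22]);
translate([208, 466, 1550]) cube([433, 33, 22]);
translate([208, 466, 1827]) cube([433, 33, 22]);


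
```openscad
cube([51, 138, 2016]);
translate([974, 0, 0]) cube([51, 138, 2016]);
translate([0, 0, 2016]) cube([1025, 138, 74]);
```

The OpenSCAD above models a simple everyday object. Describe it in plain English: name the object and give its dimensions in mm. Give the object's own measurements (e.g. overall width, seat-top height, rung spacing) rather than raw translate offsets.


A door frame. The clear opening is 923 mm wide and 2016 mm high. Two 51 mm wide jambs, 138 mm deep, stand either side of the opening from the floor to the top of the opening. A 74 mm thick head sits across the top of both jambs, spanning the full outside width of the frame.


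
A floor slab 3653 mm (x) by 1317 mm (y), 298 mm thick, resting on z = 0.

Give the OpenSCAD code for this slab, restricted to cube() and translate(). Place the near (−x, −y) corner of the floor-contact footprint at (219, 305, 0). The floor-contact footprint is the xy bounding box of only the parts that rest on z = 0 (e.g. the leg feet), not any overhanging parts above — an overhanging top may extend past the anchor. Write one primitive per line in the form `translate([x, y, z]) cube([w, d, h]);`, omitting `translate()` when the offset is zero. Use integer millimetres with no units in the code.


translate([219, 305, 0]) cube([3653, 1317, 298]);


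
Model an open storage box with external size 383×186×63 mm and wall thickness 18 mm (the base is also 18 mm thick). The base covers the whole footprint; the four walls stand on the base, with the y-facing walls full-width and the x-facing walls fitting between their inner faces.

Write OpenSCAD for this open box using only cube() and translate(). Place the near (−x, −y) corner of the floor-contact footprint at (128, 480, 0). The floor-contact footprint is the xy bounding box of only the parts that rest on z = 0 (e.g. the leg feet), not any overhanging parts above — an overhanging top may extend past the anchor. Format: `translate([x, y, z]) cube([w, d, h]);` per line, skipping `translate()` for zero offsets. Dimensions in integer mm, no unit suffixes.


translate([128, 480, 0]) cube([383, 186, 18]);
translate([128, 480, 18]) cube([383, 18, 45]);
translate([128, 648, 18]) cube([383, 18, 45]);
translate([128, 498, 18]) cube([18, 150, 45]);
translate([493, 498, 18]) cube([18, 150, 45]);


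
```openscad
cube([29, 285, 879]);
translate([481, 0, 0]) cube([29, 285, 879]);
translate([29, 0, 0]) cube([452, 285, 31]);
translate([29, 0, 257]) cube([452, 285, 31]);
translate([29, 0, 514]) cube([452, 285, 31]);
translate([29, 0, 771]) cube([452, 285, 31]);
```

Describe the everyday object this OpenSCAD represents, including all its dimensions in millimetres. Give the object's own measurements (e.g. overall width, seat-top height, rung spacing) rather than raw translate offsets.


An open bookshelf. Two side panels, each 29 mm thick, 285 mm deep and 879 mm tall, stand 510 mm apart (outside-to-outside). Between them sit 4 shelves, each 31 mm thick and 285 mm deep, spanning the full gap between the sides. The bottom shelf rests on the floor (its underside at z = 0) and the clear gap between one shelf's top and the next shelf's underside is 226 mm.


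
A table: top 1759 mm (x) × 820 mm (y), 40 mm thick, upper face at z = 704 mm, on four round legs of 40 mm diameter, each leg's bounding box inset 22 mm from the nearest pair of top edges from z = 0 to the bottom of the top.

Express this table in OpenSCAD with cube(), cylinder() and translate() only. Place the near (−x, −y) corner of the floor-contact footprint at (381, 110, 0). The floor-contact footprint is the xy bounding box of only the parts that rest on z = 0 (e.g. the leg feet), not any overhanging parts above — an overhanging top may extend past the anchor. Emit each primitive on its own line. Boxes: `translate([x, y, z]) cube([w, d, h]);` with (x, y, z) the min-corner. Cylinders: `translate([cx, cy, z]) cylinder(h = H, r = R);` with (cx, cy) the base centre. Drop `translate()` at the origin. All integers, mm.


translate([359, 88, 664]) cube([1759, 820, 40]);
translate([401, 130, 0]) cylinder(h = 664, r = 20);
translate([2076, 130, 0]) cylinder(h = 664, r = 20);
translate([401, 866, 0]) cylinder(h = 664, r = 20);
translate([2076, 866, 0]) cylinder(h = 664, r = 20);


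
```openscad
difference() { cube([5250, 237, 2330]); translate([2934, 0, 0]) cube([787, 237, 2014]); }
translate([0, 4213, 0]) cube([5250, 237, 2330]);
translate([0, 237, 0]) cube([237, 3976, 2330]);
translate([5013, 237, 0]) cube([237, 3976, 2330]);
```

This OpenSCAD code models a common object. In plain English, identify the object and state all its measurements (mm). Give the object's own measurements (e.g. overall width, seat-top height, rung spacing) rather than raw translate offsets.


A single room: four walls, each 2330 mm tall and 237 mm thick, enclosing an outside footprint 5250×4450 mm (x × y), no floor or roof. The front and back walls (−y and +y sides) run the full x-width; the side walls fit between their inner faces. A door opening 787 mm wide and 2014 mm tall is cut through the front wall from the floor up, its −x edge 2934 mm from the wall's −x end.


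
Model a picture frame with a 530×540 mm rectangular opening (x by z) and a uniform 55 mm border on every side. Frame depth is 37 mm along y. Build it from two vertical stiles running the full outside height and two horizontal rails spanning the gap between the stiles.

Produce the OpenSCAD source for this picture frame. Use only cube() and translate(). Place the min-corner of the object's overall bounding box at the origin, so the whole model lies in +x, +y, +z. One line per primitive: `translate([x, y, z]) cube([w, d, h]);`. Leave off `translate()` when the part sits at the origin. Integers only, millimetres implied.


cube([55, 37, 650]);
translate([585, 0, 0]) cube([55, 37, 650]);
translate([55, 0, 0]) cube([530, 37, 55]);
translate([55, 0, 595]) cube([530, 37, 55]);


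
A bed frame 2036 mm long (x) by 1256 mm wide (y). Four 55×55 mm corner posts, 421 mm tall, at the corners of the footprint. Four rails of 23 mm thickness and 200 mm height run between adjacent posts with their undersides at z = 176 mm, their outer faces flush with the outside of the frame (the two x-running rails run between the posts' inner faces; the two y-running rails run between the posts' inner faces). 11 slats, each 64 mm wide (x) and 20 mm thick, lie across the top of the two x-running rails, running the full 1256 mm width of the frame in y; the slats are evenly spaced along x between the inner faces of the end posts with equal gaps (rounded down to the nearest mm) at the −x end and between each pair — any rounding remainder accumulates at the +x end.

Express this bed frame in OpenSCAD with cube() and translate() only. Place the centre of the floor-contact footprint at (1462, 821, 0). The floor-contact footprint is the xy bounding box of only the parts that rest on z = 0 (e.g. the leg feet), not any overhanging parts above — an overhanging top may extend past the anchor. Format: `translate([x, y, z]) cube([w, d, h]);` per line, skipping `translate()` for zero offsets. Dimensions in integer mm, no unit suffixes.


translate([444, 193, 0]) cube([55, 55, 421]);
translate([444, 1394, 0]) cube([55, 55, 421]);
translate([2425, 193, 0]) cube([55, 55, 421]);
translate([2425, 1394, 0]) cube([55, 55, 421]);
translate([499, 193, 176]) cube([1926, 23, 200]);
translate([499, 1426, 176]) cube([1926, 23, 200]);
translate([444, 248, 176]) cube([23, 1146, 200]);
translate([2457, 248, 176]) cube([23, 1146, 200]);
translate([600, 193, 376]) cube([64, 1256, 20]);
translate([765, 193, 376]) cube([64, 1256, 20]);
translate([930, 193, 376]) cube([64, 1256, 20]);
translate([1095, 193, 376]) cube([64, 1256, 20]);
translate([1260, 193, 376]) cube([64, 1256, 20]);
translate([1425, 193, 376]) cube([64, 1256, 20]);
translate([1590, 193, 376]) cube([64, 1256, 20]);
translate([1755, 193, 376]) cube([64, 1256, 20]);
translate([1920, 193, 376]) cube([64, 1256, 20]);
translate([2085, 193, 376]) cube([64, 1256, 20]);
translate([2250, 193, 376]) cube([64, 1256, 20]);


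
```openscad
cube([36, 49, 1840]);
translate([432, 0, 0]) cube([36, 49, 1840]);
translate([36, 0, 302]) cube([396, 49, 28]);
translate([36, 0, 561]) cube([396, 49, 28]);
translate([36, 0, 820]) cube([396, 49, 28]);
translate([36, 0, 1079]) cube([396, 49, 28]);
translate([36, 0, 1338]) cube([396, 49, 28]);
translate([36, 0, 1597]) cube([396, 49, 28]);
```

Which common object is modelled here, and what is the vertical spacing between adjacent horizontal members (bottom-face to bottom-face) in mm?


A ladder. The rung spacing is 259 mm.

Two tall 36×49 posts with 6 short bars between them — a ladder. Adjacent rungs sit at z = 302 and z = 561, so the spacing is 561 − 302 = 259 mm.


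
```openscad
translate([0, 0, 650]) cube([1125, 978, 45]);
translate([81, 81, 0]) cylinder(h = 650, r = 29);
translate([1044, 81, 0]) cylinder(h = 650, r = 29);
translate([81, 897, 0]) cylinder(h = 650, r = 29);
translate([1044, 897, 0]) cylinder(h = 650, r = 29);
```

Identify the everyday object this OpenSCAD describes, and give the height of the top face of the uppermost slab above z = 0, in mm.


A table. The table height is 695 mm.

A 1125×978×45 slab sits at z = 650 on four Ø58 mm round legs — a table. The top surface is at 650 + 45 = 695 mm.


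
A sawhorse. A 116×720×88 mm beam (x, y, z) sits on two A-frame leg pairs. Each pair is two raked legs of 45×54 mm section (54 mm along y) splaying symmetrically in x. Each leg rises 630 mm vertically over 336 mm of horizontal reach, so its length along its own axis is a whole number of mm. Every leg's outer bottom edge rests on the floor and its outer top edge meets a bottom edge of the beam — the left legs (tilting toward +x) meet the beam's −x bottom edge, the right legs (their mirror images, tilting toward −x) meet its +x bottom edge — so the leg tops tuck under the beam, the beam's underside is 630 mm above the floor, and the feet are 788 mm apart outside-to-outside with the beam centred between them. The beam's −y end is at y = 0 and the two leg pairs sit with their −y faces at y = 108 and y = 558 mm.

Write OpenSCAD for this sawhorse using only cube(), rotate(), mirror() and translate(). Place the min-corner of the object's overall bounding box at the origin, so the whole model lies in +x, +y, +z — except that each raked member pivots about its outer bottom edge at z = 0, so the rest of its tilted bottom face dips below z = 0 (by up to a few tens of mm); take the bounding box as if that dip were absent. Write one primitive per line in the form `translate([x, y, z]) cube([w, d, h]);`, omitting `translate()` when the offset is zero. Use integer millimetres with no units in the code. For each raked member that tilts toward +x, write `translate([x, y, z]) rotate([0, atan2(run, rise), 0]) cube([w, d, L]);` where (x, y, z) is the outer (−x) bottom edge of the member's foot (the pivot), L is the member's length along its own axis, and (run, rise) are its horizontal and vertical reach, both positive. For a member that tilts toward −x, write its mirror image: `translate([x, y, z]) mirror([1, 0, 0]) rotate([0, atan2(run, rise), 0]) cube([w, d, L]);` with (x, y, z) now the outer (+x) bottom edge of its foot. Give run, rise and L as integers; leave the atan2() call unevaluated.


translate([336, 0, 630]) cube([116, 720, 88]);
translate([0, 108, 0]) rotate([0, atan2(336, 630), 0]) cube([45, 54, 714]);
translate([788, 108, 0]) mirror([1, 0, 0]) rotate([0, atan2(336, 630), 0]) cube([45, 54, 714]);
translate([0, 558, 0]) rotate([0, atan2(336, 630), 0]) cube([45, 54, 714]);
translate([788, 558, 0]) mirror([1, 0, 0]) rotate([0, atan2(336, 630), 0]) cube([45, 54, 714]);


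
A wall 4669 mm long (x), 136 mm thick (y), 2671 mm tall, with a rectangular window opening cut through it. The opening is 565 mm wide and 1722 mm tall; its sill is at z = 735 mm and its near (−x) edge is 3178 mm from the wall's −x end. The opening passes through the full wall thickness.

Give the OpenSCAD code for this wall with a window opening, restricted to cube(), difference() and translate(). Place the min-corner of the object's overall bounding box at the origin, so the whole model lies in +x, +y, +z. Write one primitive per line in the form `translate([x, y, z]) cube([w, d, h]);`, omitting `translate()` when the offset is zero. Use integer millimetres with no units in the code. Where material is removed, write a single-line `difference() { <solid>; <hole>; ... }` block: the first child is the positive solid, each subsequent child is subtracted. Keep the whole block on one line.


difference() { cube([4669, 136, 2671]); translate([3178, 0, 735]) cube([565, 136, 1722]); }


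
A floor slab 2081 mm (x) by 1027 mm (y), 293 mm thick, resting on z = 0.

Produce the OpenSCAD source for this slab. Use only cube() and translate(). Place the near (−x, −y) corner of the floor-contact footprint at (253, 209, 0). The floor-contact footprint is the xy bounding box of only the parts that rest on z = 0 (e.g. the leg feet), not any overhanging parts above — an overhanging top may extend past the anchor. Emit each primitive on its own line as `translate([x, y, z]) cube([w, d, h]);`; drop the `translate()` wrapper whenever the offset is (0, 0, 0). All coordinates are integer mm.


translate([253, 209, 0]) cube([2081, 1027, 293]);


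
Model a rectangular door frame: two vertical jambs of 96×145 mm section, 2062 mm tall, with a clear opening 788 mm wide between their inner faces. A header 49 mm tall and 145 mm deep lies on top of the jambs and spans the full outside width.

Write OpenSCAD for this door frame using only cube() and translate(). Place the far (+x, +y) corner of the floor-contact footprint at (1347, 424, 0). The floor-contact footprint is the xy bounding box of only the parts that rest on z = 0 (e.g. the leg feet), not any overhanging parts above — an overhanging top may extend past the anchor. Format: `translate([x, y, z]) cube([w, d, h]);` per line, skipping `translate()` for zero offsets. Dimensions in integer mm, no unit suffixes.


translate([367, 279, 0]) cube([96, 145, 2062]);
translate([1251, 279, 0]) cube([96, 145, 2062]);
translate([367, 279, 2062]) cube([980, 145, 49]);


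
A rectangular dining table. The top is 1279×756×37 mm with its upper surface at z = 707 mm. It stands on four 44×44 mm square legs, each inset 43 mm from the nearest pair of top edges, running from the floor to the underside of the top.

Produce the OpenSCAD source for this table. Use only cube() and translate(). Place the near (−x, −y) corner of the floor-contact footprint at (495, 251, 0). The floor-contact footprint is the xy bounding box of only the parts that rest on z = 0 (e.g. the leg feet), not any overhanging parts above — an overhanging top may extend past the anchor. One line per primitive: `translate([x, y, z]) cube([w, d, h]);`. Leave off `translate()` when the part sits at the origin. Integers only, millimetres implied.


translate([452, 208, 670]) cube([1279, 756, 37]);
translate([495, 251, 0]) cube([44, 44, 670]);
translate([1644, 251, 0]) cube([44, 44, 670]);
translate([495, 877, 0]) cube([44, 44, 670]);
translate([1644, 877, 0]) cube([44, 44, 670]);


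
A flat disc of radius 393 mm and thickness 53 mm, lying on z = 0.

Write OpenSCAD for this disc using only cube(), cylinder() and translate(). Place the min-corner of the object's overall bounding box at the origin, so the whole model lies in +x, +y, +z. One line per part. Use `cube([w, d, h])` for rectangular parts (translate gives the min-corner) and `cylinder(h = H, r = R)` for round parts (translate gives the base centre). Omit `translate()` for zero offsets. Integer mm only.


translate([393, 393, 0]) cylinder(h = 53, r = 393);


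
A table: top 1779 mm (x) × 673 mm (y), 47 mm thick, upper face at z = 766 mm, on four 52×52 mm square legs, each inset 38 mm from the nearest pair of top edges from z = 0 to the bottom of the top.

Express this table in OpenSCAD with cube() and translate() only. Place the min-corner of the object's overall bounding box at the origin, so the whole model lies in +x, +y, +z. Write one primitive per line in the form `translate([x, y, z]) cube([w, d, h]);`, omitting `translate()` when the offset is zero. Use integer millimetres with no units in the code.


translate([0, 0, 719]) cube([1779, 673, 47]);
translate([38, 38, 0]) cube([52, 52, 719]);
translate([1689, 38, 0]) cube([52, 52, 719]);
translate([38, 583, 0]) cube([52, 52, 719]);
translate([1689, 583, 0]) cube([52, 52, 719]);


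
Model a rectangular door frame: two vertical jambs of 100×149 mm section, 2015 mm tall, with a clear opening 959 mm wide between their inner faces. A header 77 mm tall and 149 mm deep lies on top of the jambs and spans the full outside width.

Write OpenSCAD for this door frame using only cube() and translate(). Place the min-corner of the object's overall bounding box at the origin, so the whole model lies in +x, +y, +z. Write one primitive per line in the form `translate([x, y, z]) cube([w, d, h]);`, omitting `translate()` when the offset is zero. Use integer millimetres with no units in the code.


cube([100, 149, 2015]);
translate([1059, 0, 0]) cube([100, 149, 2015]);
translate([0, 0, 2015]) cube([1159, 149, 77]);


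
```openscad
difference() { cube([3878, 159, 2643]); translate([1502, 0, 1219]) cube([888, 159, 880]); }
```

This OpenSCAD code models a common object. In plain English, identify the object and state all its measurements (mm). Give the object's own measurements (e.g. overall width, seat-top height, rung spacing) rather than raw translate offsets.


A wall 3878 mm long (x), 159 mm thick (y), 2643 mm tall, with a rectangular window opening cut through it. The opening is 888 mm wide and 880 mm tall; its sill is at z = 1219 mm and its near (−x) edge is 1502 mm from the wall's −x end. The opening passes through the full wall thickness.


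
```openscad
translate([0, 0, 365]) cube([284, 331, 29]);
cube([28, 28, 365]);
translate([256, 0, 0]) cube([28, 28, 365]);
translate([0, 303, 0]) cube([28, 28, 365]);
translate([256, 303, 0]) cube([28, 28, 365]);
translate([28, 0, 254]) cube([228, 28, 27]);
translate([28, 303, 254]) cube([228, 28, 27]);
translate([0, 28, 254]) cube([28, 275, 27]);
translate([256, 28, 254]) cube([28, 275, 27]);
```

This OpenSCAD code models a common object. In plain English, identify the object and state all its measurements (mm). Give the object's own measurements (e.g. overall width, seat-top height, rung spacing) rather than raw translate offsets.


A four-legged stool. The seat is a 284×331×29 mm slab whose top surface is at z = 394 mm; four square legs, each 28×28 mm in cross-section, run from the floor (z = 0) to the underside of the seat, each flush with a corner of the seat. Four stretchers, 28 mm wide and 27 mm tall, connect adjacent legs with their undersides at z = 254 mm, each running between the inner faces of the legs it joins and aligned with the legs' outer faces on the other axis.


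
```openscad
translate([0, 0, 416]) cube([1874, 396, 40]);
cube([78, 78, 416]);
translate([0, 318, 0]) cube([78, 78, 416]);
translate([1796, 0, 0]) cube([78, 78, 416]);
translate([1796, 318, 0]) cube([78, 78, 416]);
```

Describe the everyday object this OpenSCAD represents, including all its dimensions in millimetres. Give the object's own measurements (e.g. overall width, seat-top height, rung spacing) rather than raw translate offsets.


A long wooden bench with a 1874 mm (x) × 396 mm (y) seat, 40 mm thick, its top surface 456 mm above the floor. Four 78 mm square legs at the seat corners, flush with the edges, run from z = 0 to the seat underside.


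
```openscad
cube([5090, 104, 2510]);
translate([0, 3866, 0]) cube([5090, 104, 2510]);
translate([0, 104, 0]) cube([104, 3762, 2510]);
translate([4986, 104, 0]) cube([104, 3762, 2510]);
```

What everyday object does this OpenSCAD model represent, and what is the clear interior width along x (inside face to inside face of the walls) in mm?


A house (or room) frame. The interior width is 4882 mm.

Four 2510 mm walls enclosing a rectangle with no floor or roof — a room or house frame. Outside width is 5090 mm and wall thickness is 104 mm, so the interior width is 5090 − 2 × 104 = 4882 mm.


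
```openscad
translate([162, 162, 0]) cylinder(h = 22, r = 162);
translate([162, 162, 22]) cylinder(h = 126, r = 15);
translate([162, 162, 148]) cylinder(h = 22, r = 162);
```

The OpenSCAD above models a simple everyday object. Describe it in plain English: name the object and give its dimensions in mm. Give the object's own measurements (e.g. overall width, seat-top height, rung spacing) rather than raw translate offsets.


A spool: two coaxial disc flanges of radius 162 mm and thickness 22 mm, joined by a core cylinder of radius 15 mm and height 126 mm. The lower flange rests on z = 0 and the three cylinders share a vertical axis.


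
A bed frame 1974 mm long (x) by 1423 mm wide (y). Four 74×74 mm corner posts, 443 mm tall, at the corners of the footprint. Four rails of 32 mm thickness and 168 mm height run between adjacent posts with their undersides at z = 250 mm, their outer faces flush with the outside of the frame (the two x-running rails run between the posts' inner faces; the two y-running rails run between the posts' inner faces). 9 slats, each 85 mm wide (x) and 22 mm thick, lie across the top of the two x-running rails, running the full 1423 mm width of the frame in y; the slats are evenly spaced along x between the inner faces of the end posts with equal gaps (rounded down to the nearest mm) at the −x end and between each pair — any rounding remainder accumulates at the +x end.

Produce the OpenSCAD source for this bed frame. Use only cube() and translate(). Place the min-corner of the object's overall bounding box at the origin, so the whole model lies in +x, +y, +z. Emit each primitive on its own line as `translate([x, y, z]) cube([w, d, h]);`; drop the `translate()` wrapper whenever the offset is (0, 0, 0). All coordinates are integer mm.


// slat z = rail_z + rail_h = 250 + 168 = 418
// slat gap = ⌊(1826 − 9·85) / 10⌋ = 106
cube([74, 74, 443]);
translate([0, 1349, 0]) cube([74, 74, 443]);
translate([1900, 0, 0]) cube([74, 74, 443]);
translate([1900, 1349, 0]) cube([74, 74, 443]);
translate([74, 0, 250]) cube([1826, 32, 168]);
translate([74, 1391, 250]) cube([1826, 32, 168]);
translate([0, 74, 250]) cube([32, 1275, 168]);
translate([1942, 74, 250]) cube([32, 1275, 168]);
translate([180, 0, 418]) cube([85, 1423, 22]);
translate([371, 0, 418]) cube([85, 1423, 22]);
translate([562, 0, 418]) cube([85, 1423, 22]);
translate([753, 0, 418]) cube([85, 1423, 22]);
translate([944, 0, 418]) cube([85, 1423, 22]);
translate([1135, 0, 418]) cube([85, 1423, 22]);
translate([1326, 0, 418]) cube([85, 1423, 22]);
translate([1517, 0, 418]) cube([85, 1423, 22]);
translate([1708, 0, 418]) cube([85, 1423, 22]);


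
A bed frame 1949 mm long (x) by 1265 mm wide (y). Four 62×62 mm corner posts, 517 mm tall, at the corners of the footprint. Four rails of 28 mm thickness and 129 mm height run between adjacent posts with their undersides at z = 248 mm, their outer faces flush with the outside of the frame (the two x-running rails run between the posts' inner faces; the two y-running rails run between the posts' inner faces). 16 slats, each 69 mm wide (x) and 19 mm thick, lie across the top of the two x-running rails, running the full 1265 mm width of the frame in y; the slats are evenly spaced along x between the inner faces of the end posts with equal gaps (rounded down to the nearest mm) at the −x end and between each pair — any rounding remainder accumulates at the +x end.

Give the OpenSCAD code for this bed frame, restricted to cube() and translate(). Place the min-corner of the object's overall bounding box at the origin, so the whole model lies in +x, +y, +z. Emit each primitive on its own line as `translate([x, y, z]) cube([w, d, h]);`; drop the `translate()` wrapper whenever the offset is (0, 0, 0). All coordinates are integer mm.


cube([62, 62, 517]);
translate([0, 1203, 0]) cube([62, 62, 517]);
translate([1887, 0, 0]) cube([62, 62, 517]);
translate([1887, 1203, 0]) cube([62, 62, 517]);
translate([62, 0, 248]) cube([1825, 28, 129]);
translate([62, 1237, 248]) cube([1825, 28, 129]);
translate([0, 62, 248]) cube([28, 1141, 129]);
translate([1921, 62, 248]) cube([28, 1141, 129]);
translate([104, 0, 377]) cube([69, 1265, 19]);
translate([215, 0, 377]) cube([69, 1265, 19]);
translate([326, 0, 377]) cube([69, 1265, 19]);
translate([437, 0, 377]) cube([69, 1265, 19]);
translate([548, 0, 377]) cube([69, 1265, 19]);
translate([659, 0, 377]) cube([69, 1265, 19]);
translate([770, 0, 377]) cube([69, 1265, 19]);
translate([881, 0, 377]) cube([69, 1265, 19]);
translate([992, 0, 377]) cube([69, 1265, 19]);
translate([1103, 0, 377]) cube([69, 1265, 19]);
translate([1214, 0, 377]) cube([69, 1265, 19]);
translate([1325, 0, 377]) cube([69, 1265, 19]);
translate([1436, 0, 377]) cube([69, 1265, 19]);
translate([1547, 0, 377]) cube([69, 1265, 19]);
translate([1658, 0, 377]) cube([69, 1265, 19]);
translate([1769, 0, 377]) cube([69, 1265, 19]);


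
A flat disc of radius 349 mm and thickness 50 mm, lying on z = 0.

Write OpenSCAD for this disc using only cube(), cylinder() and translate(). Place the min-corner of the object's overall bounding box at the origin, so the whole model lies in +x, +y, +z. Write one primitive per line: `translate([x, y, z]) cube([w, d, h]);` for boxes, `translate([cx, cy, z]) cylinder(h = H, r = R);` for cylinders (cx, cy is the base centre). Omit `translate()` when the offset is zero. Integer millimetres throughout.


translate([349, 349, 0]) cylinder(h = 50, r = 349);


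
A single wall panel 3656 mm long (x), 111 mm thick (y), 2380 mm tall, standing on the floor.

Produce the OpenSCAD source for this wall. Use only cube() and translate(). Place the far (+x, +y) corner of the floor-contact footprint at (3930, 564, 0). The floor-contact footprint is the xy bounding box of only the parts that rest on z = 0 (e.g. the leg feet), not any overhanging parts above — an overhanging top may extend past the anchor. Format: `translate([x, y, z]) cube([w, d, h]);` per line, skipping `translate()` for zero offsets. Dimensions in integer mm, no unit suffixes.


translate([274, 453, 0]) cube([3656, 111, 2380]);


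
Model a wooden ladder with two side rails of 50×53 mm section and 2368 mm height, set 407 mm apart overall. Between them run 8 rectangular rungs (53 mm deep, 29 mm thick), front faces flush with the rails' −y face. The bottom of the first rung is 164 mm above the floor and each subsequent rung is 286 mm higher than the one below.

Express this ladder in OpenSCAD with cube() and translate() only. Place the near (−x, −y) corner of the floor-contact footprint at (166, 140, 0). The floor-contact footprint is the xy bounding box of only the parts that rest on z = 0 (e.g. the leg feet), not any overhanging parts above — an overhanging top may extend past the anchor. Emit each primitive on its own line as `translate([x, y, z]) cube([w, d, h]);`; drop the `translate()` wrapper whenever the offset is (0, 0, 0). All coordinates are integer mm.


translate([166, 140, 0]) cube([50, 53, 2368]);
translate([523, 140, 0]) cube([50, 53, 2368]);
translate([216, 140, 164]) cube([307, 53, 29]);
translate([216, 140, 450]) cube([307, 53, 29]);
translate([216, 140, 736]) cube([307, 53, 29]);
translate([216, 140, 1022]) cube([307, 53, 29]);
translate([216, 140, 1308]) cube([307, 53, 29]);
translate([216, 140, 1594]) cube([307, 53, 29]);
translate([216, 140, 1880]) cube([307, 53, 29]);
translate([216, 140, 2166]) cube([307, 53, 29]);


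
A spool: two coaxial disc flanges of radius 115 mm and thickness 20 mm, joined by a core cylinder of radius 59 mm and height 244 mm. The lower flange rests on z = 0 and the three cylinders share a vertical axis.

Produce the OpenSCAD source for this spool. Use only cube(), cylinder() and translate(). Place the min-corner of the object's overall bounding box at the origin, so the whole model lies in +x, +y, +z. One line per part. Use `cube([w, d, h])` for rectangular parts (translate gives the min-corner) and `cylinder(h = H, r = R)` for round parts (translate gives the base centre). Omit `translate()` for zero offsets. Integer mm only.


translate([115, 115, 0]) cylinder(h = 20, r = 115);
translate([115, 115, 20]) cylinder(h = 244, r = 59);
translate([115, 115, 264]) cylinder(h = 20, r = 115);


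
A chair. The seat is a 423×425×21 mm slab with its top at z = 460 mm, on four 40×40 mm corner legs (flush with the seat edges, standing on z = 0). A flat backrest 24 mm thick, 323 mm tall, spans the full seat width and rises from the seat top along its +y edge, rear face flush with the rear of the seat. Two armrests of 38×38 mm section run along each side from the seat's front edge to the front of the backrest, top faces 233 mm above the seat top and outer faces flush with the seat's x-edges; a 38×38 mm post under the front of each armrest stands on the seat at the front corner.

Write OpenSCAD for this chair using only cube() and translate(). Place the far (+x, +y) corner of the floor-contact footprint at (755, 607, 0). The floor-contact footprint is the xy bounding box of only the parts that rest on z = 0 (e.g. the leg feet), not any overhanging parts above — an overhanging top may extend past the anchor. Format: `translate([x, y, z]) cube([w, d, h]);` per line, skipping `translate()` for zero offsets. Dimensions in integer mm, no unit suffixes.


translate([332, 182, 439]) cube([423, 425, 21]);
translate([332, 182, 0]) cube([40, 40, 439]);
translate([715, 182, 0]) cube([40, 40, 439]);
translate([332, 567, 0]) cube([40, 40, 439]);
translate([715, 567, 0]) cube([40, 40, 439]);
translate([332, 583, 460]) cube([423, 24, 323]);
translate([332, 182, 655]) cube([38, 401, 38]);
translate([717, 182, 655]) cube([38, 401, 38]);
translate([332, 182, 460]) cube([38, 38, 195]);
translate([717, 182, 460]) cube([38, 38, 195]);


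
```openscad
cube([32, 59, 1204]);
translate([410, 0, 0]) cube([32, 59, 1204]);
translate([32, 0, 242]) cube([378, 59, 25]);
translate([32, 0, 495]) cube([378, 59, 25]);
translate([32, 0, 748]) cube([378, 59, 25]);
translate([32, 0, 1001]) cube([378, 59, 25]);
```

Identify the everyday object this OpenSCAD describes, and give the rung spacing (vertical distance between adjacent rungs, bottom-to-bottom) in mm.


A ladder. The rung spacing is 253 mm.

Two tall 32×59 posts with 4 short bars between them — a ladder. Adjacent rungs sit at z = 242 and z = 495, so the spacing is 495 − 242 = 253 mm.


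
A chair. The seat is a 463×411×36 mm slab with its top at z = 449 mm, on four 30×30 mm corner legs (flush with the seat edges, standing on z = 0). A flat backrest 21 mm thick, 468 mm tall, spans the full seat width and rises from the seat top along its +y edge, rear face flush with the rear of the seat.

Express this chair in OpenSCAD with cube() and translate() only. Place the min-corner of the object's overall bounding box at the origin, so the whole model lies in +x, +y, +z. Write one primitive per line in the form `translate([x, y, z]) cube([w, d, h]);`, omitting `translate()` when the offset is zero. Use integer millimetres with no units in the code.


translate([0, 0, 413]) cube([463, 411, 36]);
cube([30, 30, 413]);
translate([433, 0, 0]) cube([30, 30, 413]);
translate([0, 381, 0]) cube([30, 30, 413]);
translate([433, 381, 0]) cube([30, 30, 413]);
translate([0, 390, 449]) cube([463, 21, 468]);


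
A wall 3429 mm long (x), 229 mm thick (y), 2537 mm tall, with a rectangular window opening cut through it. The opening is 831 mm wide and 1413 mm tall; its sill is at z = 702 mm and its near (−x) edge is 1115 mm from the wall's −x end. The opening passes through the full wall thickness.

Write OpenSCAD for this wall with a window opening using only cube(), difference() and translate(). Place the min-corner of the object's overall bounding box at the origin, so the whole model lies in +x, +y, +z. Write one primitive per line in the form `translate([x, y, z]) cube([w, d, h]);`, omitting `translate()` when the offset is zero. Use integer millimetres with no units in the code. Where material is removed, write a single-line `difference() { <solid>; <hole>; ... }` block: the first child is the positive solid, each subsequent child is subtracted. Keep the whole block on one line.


difference() { cube([3429, 229, 2537]); translate([1115, 0, 702]) cube([831, 229, 1413]); }


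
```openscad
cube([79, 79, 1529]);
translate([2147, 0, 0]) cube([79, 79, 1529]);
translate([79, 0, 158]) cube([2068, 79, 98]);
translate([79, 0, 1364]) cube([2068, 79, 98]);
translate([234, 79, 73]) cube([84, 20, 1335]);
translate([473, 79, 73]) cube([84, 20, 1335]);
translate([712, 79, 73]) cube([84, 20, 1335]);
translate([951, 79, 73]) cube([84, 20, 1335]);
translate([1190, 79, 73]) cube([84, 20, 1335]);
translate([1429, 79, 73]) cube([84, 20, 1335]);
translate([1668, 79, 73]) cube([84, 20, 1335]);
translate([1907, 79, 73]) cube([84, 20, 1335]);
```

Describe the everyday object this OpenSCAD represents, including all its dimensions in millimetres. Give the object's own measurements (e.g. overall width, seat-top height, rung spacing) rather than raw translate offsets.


A fence section. Two 79×79 mm posts, 1529 mm tall, stand on the floor with a clear span of 2068 mm between their inner faces. Two horizontal rails of 79×98 mm section span the gap between the posts with their undersides at z = 158 mm and z = 1364 mm, flush with the posts' −y face. 8 pickets, each 84 mm wide, 20 mm thick and 1335 mm tall, are fixed to the +y face of the rails with their bottoms at z = 73 mm, spaced across the span with a 155 mm gap after the −x post and between neighbouring pickets, with 156 mm left before the +x post.
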